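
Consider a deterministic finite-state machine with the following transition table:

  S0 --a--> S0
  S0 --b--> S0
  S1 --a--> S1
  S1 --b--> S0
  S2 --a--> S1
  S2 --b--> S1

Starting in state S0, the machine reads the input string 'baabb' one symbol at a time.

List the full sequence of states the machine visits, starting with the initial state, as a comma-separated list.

Answer: S0, S0, S0, S0, S0, S0

Derivation:
Start: S0
  read 'b': S0 --b--> S0
  read 'a': S0 --a--> S0
  read 'a': S0 --a--> S0
  read 'b': S0 --b--> S0
  read 'b': S0 --b--> S0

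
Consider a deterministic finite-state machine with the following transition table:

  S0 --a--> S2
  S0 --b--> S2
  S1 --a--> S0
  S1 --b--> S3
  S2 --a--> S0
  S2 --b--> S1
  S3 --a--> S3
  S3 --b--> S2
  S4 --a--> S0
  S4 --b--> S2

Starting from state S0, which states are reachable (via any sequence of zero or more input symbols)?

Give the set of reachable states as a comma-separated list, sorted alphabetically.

Answer: S0, S1, S2, S3

Derivation:
BFS from S0:
  visit S0: S0--a-->S2 (new), S0--b-->S2 (seen)
  visit S2: S2--a-->S0 (seen), S2--b-->S1 (new)
  visit S1: S1--a-->S0 (seen), S1--b-->S3 (new)
  visit S3: S3--a-->S3 (seen), S3--b-->S2 (seen)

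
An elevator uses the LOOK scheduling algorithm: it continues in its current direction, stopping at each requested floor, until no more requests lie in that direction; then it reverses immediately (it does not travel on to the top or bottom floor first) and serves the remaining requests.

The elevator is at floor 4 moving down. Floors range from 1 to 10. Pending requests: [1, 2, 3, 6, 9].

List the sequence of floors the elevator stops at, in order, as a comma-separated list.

Answer: 3, 2, 1, 6, 9

Derivation:
Current: 4, moving DOWN
Serve below first (descending): [3, 2, 1]
Then reverse, serve above (ascending): [6, 9]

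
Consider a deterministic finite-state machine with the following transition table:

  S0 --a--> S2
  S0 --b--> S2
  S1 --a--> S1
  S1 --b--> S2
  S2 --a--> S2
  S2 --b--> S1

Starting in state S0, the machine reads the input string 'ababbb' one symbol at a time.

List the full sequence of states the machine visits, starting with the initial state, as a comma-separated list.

Start: S0
  read 'a': S0 --a--> S2
  read 'b': S2 --b--> S1
  read 'a': S1 --a--> S1
  read 'b': S1 --b--> S2
  read 'b': S2 --b--> S1
  read 'b': S1 --b--> S2

Answer: S0, S2, S1, S1, S2, S1, S2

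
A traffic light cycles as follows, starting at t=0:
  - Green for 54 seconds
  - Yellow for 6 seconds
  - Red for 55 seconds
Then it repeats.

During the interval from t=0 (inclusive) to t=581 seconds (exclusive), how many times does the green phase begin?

Cycle = 54+6+55 = 115s
green phase starts at t = k*115 + 0 for k=0,1,2,...
Need k*115+0 < 581 → k < 5.052
k ∈ {0, ..., 5} → 6 starts

Answer: 6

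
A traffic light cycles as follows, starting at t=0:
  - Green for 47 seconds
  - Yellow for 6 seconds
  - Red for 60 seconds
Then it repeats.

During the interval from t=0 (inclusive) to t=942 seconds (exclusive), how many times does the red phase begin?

Cycle = 47+6+60 = 113s
red phase starts at t = k*113 + 53 for k=0,1,2,...
Need k*113+53 < 942 → k < 7.867
k ∈ {0, ..., 7} → 8 starts

Answer: 8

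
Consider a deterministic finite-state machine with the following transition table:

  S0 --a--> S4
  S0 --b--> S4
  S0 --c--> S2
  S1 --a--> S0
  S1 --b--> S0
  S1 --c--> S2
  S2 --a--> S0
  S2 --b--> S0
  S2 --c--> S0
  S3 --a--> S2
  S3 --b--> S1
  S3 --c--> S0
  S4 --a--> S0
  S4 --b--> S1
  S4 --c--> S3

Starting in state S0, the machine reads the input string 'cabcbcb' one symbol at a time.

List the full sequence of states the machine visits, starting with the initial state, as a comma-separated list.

Start: S0
  read 'c': S0 --c--> S2
  read 'a': S2 --a--> S0
  read 'b': S0 --b--> S4
  read 'c': S4 --c--> S3
  read 'b': S3 --b--> S1
  read 'c': S1 --c--> S2
  read 'b': S2 --b--> S0

Answer: S0, S2, S0, S4, S3, S1, S2, S0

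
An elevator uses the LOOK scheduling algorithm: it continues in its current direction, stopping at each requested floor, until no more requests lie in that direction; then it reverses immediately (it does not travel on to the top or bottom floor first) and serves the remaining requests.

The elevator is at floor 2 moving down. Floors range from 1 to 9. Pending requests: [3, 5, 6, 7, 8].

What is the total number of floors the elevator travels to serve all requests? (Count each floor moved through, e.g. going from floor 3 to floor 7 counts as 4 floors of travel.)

Answer: 6

Derivation:
Start at floor 2 moving down, LOOK stop order: [3, 5, 6, 7, 8]
  2 → 3: |3-2| = 1, total = 1
  3 → 5: |5-3| = 2, total = 3
  5 → 6: |6-5| = 1, total = 4
  6 → 7: |7-6| = 1, total = 5
  7 → 8: |8-7| = 1, total = 6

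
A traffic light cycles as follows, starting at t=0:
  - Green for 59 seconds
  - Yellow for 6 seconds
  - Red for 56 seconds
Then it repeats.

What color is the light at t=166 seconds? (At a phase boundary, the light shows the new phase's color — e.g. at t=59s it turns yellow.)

Cycle length = 59 + 6 + 56 = 121s
t = 166, phase_t = 166 mod 121 = 45
45 < 59 (green end) → GREEN

Answer: green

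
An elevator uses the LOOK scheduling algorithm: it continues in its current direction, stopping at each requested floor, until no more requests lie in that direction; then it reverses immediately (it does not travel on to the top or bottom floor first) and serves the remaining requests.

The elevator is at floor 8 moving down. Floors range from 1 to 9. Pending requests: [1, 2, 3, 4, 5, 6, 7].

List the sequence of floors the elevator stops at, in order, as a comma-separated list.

Current: 8, moving DOWN
Serve below first (descending): [7, 6, 5, 4, 3, 2, 1]
Then reverse, serve above (ascending): []

Answer: 7, 6, 5, 4, 3, 2, 1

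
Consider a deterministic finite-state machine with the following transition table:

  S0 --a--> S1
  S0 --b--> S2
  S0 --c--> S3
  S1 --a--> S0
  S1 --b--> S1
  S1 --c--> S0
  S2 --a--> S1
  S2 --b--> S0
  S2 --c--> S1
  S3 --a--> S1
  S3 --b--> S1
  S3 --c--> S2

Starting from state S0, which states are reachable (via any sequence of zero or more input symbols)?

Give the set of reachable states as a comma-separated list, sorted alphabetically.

Answer: S0, S1, S2, S3

Derivation:
BFS from S0:
  visit S0: S0--a-->S1 (new), S0--b-->S2 (new), S0--c-->S3 (new)
  visit S1: S1--a-->S0 (seen), S1--b-->S1 (seen), S1--c-->S0 (seen)
  visit S2: S2--a-->S1 (seen), S2--b-->S0 (seen), S2--c-->S1 (seen)
  visit S3: S3--a-->S1 (seen), S3--b-->S1 (seen), S3--c-->S2 (seen)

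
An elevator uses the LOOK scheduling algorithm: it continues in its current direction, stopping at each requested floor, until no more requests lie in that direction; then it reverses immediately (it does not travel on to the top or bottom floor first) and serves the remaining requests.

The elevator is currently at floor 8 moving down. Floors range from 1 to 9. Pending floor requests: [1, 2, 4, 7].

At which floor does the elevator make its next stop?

Answer: 7

Derivation:
Current floor: 8, direction: down
Requests above: []
Requests below: [1, 2, 4, 7]
Moving down and requests lie below → nearest below is max([1, 2, 4, 7]) = 7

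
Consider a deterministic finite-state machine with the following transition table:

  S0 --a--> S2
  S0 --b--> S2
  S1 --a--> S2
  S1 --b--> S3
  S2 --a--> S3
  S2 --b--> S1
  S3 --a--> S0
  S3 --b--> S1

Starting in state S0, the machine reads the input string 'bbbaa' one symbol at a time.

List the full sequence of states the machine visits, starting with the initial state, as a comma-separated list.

Answer: S0, S2, S1, S3, S0, S2

Derivation:
Start: S0
  read 'b': S0 --b--> S2
  read 'b': S2 --b--> S1
  read 'b': S1 --b--> S3
  read 'a': S3 --a--> S0
  read 'a': S0 --a--> S2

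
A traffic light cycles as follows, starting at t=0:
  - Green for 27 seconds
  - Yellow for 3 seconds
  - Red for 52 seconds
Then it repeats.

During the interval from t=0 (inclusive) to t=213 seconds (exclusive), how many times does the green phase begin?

Cycle = 27+3+52 = 82s
green phase starts at t = k*82 + 0 for k=0,1,2,...
Need k*82+0 < 213 → k < 2.598
k ∈ {0, ..., 2} → 3 starts

Answer: 3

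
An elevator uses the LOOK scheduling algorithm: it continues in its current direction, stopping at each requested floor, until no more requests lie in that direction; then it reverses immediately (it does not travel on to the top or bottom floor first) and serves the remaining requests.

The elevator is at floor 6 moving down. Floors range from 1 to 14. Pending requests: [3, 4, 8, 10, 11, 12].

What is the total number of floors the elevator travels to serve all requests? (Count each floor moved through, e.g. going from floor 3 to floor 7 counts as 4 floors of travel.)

Answer: 12

Derivation:
Start at floor 6 moving down, LOOK stop order: [4, 3, 8, 10, 11, 12]
  6 → 4: |4-6| = 2, total = 2
  4 → 3: |3-4| = 1, total = 3
  3 → 8: |8-3| = 5, total = 8
  8 → 10: |10-8| = 2, total = 10
  10 → 11: |11-10| = 1, total = 11
  11 → 12: |12-11| = 1, total = 12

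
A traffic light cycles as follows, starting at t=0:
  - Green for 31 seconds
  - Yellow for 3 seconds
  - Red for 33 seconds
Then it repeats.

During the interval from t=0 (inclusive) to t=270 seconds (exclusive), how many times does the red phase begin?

Cycle = 31+3+33 = 67s
red phase starts at t = k*67 + 34 for k=0,1,2,...
Need k*67+34 < 270 → k < 3.522
k ∈ {0, ..., 3} → 4 starts

Answer: 4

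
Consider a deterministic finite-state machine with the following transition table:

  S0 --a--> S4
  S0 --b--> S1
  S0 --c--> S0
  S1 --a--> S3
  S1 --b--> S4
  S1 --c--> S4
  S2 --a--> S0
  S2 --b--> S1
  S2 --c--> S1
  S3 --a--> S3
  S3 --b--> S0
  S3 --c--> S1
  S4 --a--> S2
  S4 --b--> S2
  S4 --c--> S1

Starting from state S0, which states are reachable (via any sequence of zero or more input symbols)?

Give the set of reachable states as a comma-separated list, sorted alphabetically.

Answer: S0, S1, S2, S3, S4

Derivation:
BFS from S0:
  visit S0: S0--a-->S4 (new), S0--b-->S1 (new), S0--c-->S0 (seen)
  visit S4: S4--a-->S2 (new), S4--b-->S2 (seen), S4--c-->S1 (seen)
  visit S1: S1--a-->S3 (new), S1--b-->S4 (seen), S1--c-->S4 (seen)
  visit S2: S2--a-->S0 (seen), S2--b-->S1 (seen), S2--c-->S1 (seen)
  visit S3: S3--a-->S3 (seen), S3--b-->S0 (seen), S3--c-->S1 (seen)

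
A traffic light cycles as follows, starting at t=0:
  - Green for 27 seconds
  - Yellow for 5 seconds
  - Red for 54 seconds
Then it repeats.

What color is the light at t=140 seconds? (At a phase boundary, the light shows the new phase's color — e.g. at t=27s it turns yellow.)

Cycle length = 27 + 5 + 54 = 86s
t = 140, phase_t = 140 mod 86 = 54
54 >= 32 → RED

Answer: red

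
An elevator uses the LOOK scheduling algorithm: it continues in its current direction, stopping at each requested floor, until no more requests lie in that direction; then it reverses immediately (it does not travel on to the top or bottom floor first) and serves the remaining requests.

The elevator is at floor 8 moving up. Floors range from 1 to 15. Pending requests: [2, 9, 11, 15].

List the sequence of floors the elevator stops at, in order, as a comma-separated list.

Answer: 9, 11, 15, 2

Derivation:
Current: 8, moving UP
Serve above first (ascending): [9, 11, 15]
Then reverse, serve below (descending): [2]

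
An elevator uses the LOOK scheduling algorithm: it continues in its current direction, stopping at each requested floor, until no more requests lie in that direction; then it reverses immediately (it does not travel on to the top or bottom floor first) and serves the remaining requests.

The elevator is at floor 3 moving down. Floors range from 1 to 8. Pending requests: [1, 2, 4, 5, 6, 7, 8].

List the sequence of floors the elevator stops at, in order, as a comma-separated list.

Current: 3, moving DOWN
Serve below first (descending): [2, 1]
Then reverse, serve above (ascending): [4, 5, 6, 7, 8]

Answer: 2, 1, 4, 5, 6, 7, 8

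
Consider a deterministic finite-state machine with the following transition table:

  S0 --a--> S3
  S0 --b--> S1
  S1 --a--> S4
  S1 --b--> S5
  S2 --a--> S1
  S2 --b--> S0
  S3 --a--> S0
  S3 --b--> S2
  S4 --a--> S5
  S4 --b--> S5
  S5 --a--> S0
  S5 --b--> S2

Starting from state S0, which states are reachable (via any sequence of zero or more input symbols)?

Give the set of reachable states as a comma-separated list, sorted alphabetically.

Answer: S0, S1, S2, S3, S4, S5

Derivation:
BFS from S0:
  visit S0: S0--a-->S3 (new), S0--b-->S1 (new)
  visit S3: S3--a-->S0 (seen), S3--b-->S2 (new)
  visit S1: S1--a-->S4 (new), S1--b-->S5 (new)
  visit S2: S2--a-->S1 (seen), S2--b-->S0 (seen)
  visit S4: S4--a-->S5 (seen), S4--b-->S5 (seen)
  visit S5: S5--a-->S0 (seen), S5--b-->S2 (seen)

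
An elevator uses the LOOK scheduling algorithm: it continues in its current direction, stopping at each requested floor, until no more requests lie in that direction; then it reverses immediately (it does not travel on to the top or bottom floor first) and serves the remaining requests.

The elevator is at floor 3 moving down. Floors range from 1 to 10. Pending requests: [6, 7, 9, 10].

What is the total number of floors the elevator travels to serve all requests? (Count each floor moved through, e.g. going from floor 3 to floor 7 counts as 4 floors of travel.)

Answer: 7

Derivation:
Start at floor 3 moving down, LOOK stop order: [6, 7, 9, 10]
  3 → 6: |6-3| = 3, total = 3
  6 → 7: |7-6| = 1, total = 4
  7 → 9: |9-7| = 2, total = 6
  9 → 10: |10-9| = 1, total = 7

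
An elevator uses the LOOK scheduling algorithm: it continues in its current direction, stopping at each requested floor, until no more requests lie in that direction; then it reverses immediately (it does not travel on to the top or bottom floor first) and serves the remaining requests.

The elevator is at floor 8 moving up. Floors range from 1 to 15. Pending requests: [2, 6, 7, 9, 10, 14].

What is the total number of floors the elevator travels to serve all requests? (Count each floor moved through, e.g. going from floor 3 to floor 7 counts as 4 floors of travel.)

Start at floor 8 moving up, LOOK stop order: [9, 10, 14, 7, 6, 2]
  8 → 9: |9-8| = 1, total = 1
  9 → 10: |10-9| = 1, total = 2
  10 → 14: |14-10| = 4, total = 6
  14 → 7: |7-14| = 7, total = 13
  7 → 6: |6-7| = 1, total = 14
  6 → 2: |2-6| = 4, total = 18

Answer: 18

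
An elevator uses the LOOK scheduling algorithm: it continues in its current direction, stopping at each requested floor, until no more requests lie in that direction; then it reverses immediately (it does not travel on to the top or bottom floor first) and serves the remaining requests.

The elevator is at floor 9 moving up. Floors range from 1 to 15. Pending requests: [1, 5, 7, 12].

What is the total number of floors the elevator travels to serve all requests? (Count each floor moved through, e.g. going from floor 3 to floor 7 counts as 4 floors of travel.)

Answer: 14

Derivation:
Start at floor 9 moving up, LOOK stop order: [12, 7, 5, 1]
  9 → 12: |12-9| = 3, total = 3
  12 → 7: |7-12| = 5, total = 8
  7 → 5: |5-7| = 2, total = 10
  5 → 1: |1-5| = 4, total = 14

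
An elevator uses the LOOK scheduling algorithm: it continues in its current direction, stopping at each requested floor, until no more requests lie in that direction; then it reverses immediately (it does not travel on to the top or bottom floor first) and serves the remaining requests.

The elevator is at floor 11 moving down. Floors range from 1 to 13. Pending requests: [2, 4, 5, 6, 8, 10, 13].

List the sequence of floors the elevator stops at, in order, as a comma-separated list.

Answer: 10, 8, 6, 5, 4, 2, 13

Derivation:
Current: 11, moving DOWN
Serve below first (descending): [10, 8, 6, 5, 4, 2]
Then reverse, serve above (ascending): [13]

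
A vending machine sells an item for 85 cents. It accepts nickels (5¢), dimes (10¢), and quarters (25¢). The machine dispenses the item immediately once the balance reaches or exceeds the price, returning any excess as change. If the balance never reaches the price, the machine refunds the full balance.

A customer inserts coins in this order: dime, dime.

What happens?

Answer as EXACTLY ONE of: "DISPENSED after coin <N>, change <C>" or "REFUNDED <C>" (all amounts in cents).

Price: 85¢
Coin 1 (dime, 10¢): balance = 10¢
Coin 2 (dime, 10¢): balance = 20¢
All coins inserted, balance 20¢ < price 85¢ → REFUND 20¢

Answer: REFUNDED 20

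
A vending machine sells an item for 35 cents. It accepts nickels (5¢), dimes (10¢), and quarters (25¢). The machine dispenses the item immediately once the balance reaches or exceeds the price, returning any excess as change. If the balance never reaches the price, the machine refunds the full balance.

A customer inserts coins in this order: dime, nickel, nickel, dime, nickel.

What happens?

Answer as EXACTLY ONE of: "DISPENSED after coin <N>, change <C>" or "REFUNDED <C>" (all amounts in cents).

Price: 35¢
Coin 1 (dime, 10¢): balance = 10¢
Coin 2 (nickel, 5¢): balance = 15¢
Coin 3 (nickel, 5¢): balance = 20¢
Coin 4 (dime, 10¢): balance = 30¢
Coin 5 (nickel, 5¢): balance = 35¢
  → balance >= price → DISPENSE, change = 35 - 35 = 0¢

Answer: DISPENSED after coin 5, change 0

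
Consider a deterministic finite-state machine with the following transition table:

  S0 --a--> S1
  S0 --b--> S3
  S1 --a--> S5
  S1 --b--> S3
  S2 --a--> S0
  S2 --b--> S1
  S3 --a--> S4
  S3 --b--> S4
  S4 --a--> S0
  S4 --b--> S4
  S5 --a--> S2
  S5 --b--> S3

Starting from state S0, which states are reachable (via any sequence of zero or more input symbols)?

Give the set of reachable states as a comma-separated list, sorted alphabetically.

Answer: S0, S1, S2, S3, S4, S5

Derivation:
BFS from S0:
  visit S0: S0--a-->S1 (new), S0--b-->S3 (new)
  visit S1: S1--a-->S5 (new), S1--b-->S3 (seen)
  visit S3: S3--a-->S4 (new), S3--b-->S4 (seen)
  visit S5: S5--a-->S2 (new), S5--b-->S3 (seen)
  visit S4: S4--a-->S0 (seen), S4--b-->S4 (seen)
  visit S2: S2--a-->S0 (seen), S2--b-->S1 (seen)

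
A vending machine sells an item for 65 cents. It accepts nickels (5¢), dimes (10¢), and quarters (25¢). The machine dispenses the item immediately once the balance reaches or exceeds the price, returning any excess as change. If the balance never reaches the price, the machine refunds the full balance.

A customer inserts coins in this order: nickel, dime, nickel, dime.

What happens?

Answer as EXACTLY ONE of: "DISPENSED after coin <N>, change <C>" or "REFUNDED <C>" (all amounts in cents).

Price: 65¢
Coin 1 (nickel, 5¢): balance = 5¢
Coin 2 (dime, 10¢): balance = 15¢
Coin 3 (nickel, 5¢): balance = 20¢
Coin 4 (dime, 10¢): balance = 30¢
All coins inserted, balance 30¢ < price 65¢ → REFUND 30¢

Answer: REFUNDED 30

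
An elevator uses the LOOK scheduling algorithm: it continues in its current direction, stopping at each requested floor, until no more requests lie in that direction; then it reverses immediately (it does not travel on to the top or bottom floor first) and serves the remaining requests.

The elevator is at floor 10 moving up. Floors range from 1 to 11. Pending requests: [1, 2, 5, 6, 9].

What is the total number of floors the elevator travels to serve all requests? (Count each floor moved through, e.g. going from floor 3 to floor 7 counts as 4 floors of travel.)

Answer: 9

Derivation:
Start at floor 10 moving up, LOOK stop order: [9, 6, 5, 2, 1]
  10 → 9: |9-10| = 1, total = 1
  9 → 6: |6-9| = 3, total = 4
  6 → 5: |5-6| = 1, total = 5
  5 → 2: |2-5| = 3, total = 8
  2 → 1: |1-2| = 1, total = 9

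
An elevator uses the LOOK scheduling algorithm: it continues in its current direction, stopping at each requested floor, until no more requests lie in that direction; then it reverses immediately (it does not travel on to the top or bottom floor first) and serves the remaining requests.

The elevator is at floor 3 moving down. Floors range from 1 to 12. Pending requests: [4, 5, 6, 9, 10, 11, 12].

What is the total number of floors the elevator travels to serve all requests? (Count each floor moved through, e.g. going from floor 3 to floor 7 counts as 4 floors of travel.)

Start at floor 3 moving down, LOOK stop order: [4, 5, 6, 9, 10, 11, 12]
  3 → 4: |4-3| = 1, total = 1
  4 → 5: |5-4| = 1, total = 2
  5 → 6: |6-5| = 1, total = 3
  6 → 9: |9-6| = 3, total = 6
  9 → 10: |10-9| = 1, total = 7
  10 → 11: |11-10| = 1, total = 8
  11 → 12: |12-11| = 1, total = 9

Answer: 9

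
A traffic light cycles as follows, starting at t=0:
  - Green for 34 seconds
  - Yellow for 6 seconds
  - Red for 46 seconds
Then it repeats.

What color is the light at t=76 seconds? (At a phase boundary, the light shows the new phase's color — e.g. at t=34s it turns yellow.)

Cycle length = 34 + 6 + 46 = 86s
t = 76, phase_t = 76 mod 86 = 76
76 >= 40 → RED

Answer: red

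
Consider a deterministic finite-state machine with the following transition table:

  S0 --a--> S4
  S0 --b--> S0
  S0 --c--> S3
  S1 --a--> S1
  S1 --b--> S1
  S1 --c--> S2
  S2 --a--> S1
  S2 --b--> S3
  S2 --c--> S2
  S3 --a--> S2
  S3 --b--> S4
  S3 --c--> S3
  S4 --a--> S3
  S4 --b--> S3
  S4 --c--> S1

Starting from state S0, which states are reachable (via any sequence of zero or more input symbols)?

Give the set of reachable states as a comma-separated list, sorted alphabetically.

BFS from S0:
  visit S0: S0--a-->S4 (new), S0--b-->S0 (seen), S0--c-->S3 (new)
  visit S4: S4--a-->S3 (seen), S4--b-->S3 (seen), S4--c-->S1 (new)
  visit S3: S3--a-->S2 (new), S3--b-->S4 (seen), S3--c-->S3 (seen)
  visit S1: S1--a-->S1 (seen), S1--b-->S1 (seen), S1--c-->S2 (seen)
  visit S2: S2--a-->S1 (seen), S2--b-->S3 (seen), S2--c-->S2 (seen)

Answer: S0, S1, S2, S3, S4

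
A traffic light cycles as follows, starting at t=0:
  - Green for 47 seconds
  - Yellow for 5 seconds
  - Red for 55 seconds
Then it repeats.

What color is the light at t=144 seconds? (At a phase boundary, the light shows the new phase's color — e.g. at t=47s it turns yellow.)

Cycle length = 47 + 5 + 55 = 107s
t = 144, phase_t = 144 mod 107 = 37
37 < 47 (green end) → GREEN

Answer: green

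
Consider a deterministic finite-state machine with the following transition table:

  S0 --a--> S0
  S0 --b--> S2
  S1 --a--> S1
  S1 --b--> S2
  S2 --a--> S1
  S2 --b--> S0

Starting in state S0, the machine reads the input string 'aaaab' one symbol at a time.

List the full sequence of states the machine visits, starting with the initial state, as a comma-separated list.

Answer: S0, S0, S0, S0, S0, S2

Derivation:
Start: S0
  read 'a': S0 --a--> S0
  read 'a': S0 --a--> S0
  read 'a': S0 --a--> S0
  read 'a': S0 --a--> S0
  read 'b': S0 --b--> S2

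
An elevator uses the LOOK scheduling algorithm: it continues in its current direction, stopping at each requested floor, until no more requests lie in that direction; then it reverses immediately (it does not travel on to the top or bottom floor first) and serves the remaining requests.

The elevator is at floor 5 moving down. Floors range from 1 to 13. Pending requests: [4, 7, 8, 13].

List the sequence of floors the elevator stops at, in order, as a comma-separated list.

Current: 5, moving DOWN
Serve below first (descending): [4]
Then reverse, serve above (ascending): [7, 8, 13]

Answer: 4, 7, 8, 13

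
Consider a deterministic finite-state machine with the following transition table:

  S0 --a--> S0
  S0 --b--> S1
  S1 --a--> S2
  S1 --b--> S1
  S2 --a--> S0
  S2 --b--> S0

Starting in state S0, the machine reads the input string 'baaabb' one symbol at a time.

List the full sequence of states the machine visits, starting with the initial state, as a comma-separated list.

Answer: S0, S1, S2, S0, S0, S1, S1

Derivation:
Start: S0
  read 'b': S0 --b--> S1
  read 'a': S1 --a--> S2
  read 'a': S2 --a--> S0
  read 'a': S0 --a--> S0
  read 'b': S0 --b--> S1
  read 'b': S1 --b--> S1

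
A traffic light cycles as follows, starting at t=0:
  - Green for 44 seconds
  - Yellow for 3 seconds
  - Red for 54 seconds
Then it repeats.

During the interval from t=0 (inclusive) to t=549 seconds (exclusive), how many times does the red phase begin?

Cycle = 44+3+54 = 101s
red phase starts at t = k*101 + 47 for k=0,1,2,...
Need k*101+47 < 549 → k < 4.970
k ∈ {0, ..., 4} → 5 starts

Answer: 5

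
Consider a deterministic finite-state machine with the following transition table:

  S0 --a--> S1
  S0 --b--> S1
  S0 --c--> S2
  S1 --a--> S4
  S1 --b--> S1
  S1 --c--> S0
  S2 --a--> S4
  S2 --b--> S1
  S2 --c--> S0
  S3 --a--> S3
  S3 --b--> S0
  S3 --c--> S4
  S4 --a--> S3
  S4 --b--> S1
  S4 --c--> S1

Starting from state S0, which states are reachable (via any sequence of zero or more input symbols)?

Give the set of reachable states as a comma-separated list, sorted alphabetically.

BFS from S0:
  visit S0: S0--a-->S1 (new), S0--b-->S1 (seen), S0--c-->S2 (new)
  visit S1: S1--a-->S4 (new), S1--b-->S1 (seen), S1--c-->S0 (seen)
  visit S2: S2--a-->S4 (seen), S2--b-->S1 (seen), S2--c-->S0 (seen)
  visit S4: S4--a-->S3 (new), S4--b-->S1 (seen), S4--c-->S1 (seen)
  visit S3: S3--a-->S3 (seen), S3--b-->S0 (seen), S3--c-->S4 (seen)

Answer: S0, S1, S2, S3, S4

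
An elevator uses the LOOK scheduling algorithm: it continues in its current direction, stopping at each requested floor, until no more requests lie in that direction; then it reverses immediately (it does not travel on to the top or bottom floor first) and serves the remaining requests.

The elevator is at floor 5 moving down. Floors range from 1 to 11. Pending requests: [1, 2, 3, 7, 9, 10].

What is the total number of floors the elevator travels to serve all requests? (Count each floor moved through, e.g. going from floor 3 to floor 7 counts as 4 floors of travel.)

Answer: 13

Derivation:
Start at floor 5 moving down, LOOK stop order: [3, 2, 1, 7, 9, 10]
  5 → 3: |3-5| = 2, total = 2
  3 → 2: |2-3| = 1, total = 3
  2 → 1: |1-2| = 1, total = 4
  1 → 7: |7-1| = 6, total = 10
  7 → 9: |9-7| = 2, total = 12
  9 → 10: |10-9| = 1, total = 13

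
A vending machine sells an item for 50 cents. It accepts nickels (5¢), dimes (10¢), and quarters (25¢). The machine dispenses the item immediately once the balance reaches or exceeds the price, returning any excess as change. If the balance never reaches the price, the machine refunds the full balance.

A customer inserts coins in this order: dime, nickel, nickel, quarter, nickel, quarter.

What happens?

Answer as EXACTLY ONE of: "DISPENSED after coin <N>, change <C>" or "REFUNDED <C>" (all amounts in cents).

Answer: DISPENSED after coin 5, change 0

Derivation:
Price: 50¢
Coin 1 (dime, 10¢): balance = 10¢
Coin 2 (nickel, 5¢): balance = 15¢
Coin 3 (nickel, 5¢): balance = 20¢
Coin 4 (quarter, 25¢): balance = 45¢
Coin 5 (nickel, 5¢): balance = 50¢
  → balance >= price → DISPENSE, change = 50 - 50 = 0¢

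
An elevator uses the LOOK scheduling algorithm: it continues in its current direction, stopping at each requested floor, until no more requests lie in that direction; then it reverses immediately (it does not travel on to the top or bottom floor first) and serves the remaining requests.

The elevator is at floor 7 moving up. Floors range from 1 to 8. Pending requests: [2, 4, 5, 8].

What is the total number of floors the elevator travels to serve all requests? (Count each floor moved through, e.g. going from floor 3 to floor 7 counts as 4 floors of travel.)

Answer: 7

Derivation:
Start at floor 7 moving up, LOOK stop order: [8, 5, 4, 2]
  7 → 8: |8-7| = 1, total = 1
  8 → 5: |5-8| = 3, total = 4
  5 → 4: |4-5| = 1, total = 5
  4 → 2: |2-4| = 2, total = 7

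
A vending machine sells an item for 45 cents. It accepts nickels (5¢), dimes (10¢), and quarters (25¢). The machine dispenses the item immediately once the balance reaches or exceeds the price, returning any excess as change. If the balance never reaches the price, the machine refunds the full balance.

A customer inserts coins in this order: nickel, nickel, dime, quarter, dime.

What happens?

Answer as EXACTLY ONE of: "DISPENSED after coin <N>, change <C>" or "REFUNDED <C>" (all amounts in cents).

Answer: DISPENSED after coin 4, change 0

Derivation:
Price: 45¢
Coin 1 (nickel, 5¢): balance = 5¢
Coin 2 (nickel, 5¢): balance = 10¢
Coin 3 (dime, 10¢): balance = 20¢
Coin 4 (quarter, 25¢): balance = 45¢
  → balance >= price → DISPENSE, change = 45 - 45 = 0¢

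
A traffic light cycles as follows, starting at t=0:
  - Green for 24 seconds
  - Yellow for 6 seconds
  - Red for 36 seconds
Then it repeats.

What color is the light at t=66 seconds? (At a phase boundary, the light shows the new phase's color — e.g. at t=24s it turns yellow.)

Cycle length = 24 + 6 + 36 = 66s
t = 66, phase_t = 66 mod 66 = 0
0 < 24 (green end) → GREEN

Answer: green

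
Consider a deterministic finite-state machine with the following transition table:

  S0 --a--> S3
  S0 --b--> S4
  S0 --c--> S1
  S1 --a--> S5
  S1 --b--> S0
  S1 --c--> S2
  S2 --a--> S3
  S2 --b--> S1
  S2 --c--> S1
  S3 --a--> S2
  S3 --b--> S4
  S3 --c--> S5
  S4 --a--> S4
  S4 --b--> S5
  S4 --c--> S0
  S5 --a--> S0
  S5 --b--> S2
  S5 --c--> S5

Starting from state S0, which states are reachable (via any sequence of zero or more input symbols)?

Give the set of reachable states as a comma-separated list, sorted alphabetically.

BFS from S0:
  visit S0: S0--a-->S3 (new), S0--b-->S4 (new), S0--c-->S1 (new)
  visit S3: S3--a-->S2 (new), S3--b-->S4 (seen), S3--c-->S5 (new)
  visit S4: S4--a-->S4 (seen), S4--b-->S5 (seen), S4--c-->S0 (seen)
  visit S1: S1--a-->S5 (seen), S1--b-->S0 (seen), S1--c-->S2 (seen)
  visit S2: S2--a-->S3 (seen), S2--b-->S1 (seen), S2--c-->S1 (seen)
  visit S5: S5--a-->S0 (seen), S5--b-->S2 (seen), S5--c-->S5 (seen)

Answer: S0, S1, S2, S3, S4, S5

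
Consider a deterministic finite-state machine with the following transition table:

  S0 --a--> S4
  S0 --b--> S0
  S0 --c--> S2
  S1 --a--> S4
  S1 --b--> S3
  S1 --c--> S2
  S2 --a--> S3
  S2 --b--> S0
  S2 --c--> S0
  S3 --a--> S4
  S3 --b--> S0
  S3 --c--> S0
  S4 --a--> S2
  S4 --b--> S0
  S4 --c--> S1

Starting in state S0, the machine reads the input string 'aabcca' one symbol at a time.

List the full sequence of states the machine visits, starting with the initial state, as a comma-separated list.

Answer: S0, S4, S2, S0, S2, S0, S4

Derivation:
Start: S0
  read 'a': S0 --a--> S4
  read 'a': S4 --a--> S2
  read 'b': S2 --b--> S0
  read 'c': S0 --c--> S2
  read 'c': S2 --c--> S0
  read 'a': S0 --a--> S4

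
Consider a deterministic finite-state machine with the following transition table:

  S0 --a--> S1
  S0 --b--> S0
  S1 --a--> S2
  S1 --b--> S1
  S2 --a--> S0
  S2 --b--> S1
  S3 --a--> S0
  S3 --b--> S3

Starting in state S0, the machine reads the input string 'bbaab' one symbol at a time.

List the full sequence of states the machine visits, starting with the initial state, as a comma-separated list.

Start: S0
  read 'b': S0 --b--> S0
  read 'b': S0 --b--> S0
  read 'a': S0 --a--> S1
  read 'a': S1 --a--> S2
  read 'b': S2 --b--> S1

Answer: S0, S0, S0, S1, S2, S1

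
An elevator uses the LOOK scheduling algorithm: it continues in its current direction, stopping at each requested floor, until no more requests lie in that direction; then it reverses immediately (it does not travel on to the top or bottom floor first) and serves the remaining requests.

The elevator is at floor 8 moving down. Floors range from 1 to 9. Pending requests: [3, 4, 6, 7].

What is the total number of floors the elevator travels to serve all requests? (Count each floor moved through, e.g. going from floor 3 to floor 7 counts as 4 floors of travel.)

Answer: 5

Derivation:
Start at floor 8 moving down, LOOK stop order: [7, 6, 4, 3]
  8 → 7: |7-8| = 1, total = 1
  7 → 6: |6-7| = 1, total = 2
  6 → 4: |4-6| = 2, total = 4
  4 → 3: |3-4| = 1, total = 5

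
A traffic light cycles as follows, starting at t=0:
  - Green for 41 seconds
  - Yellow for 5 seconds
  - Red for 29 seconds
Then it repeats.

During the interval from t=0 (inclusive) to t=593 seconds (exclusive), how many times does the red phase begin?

Cycle = 41+5+29 = 75s
red phase starts at t = k*75 + 46 for k=0,1,2,...
Need k*75+46 < 593 → k < 7.293
k ∈ {0, ..., 7} → 8 starts

Answer: 8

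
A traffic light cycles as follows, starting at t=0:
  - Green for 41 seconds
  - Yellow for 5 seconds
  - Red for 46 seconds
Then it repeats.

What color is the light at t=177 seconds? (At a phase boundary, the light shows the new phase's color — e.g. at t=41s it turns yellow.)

Answer: red

Derivation:
Cycle length = 41 + 5 + 46 = 92s
t = 177, phase_t = 177 mod 92 = 85
85 >= 46 → RED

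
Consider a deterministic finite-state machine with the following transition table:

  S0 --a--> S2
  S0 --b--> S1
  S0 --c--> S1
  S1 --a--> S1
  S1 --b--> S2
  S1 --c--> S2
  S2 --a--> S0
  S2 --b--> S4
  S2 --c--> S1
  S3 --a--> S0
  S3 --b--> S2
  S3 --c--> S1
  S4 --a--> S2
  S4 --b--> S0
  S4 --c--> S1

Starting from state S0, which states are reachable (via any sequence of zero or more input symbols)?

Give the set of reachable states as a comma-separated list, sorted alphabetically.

Answer: S0, S1, S2, S4

Derivation:
BFS from S0:
  visit S0: S0--a-->S2 (new), S0--b-->S1 (new), S0--c-->S1 (seen)
  visit S2: S2--a-->S0 (seen), S2--b-->S4 (new), S2--c-->S1 (seen)
  visit S1: S1--a-->S1 (seen), S1--b-->S2 (seen), S1--c-->S2 (seen)
  visit S4: S4--a-->S2 (seen), S4--b-->S0 (seen), S4--c-->S1 (seen)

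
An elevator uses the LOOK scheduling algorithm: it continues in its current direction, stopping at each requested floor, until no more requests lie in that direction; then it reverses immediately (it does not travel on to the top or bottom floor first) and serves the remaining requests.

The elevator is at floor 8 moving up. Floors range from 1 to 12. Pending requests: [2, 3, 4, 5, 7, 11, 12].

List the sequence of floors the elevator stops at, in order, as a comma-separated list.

Answer: 11, 12, 7, 5, 4, 3, 2

Derivation:
Current: 8, moving UP
Serve above first (ascending): [11, 12]
Then reverse, serve below (descending): [7, 5, 4, 3, 2]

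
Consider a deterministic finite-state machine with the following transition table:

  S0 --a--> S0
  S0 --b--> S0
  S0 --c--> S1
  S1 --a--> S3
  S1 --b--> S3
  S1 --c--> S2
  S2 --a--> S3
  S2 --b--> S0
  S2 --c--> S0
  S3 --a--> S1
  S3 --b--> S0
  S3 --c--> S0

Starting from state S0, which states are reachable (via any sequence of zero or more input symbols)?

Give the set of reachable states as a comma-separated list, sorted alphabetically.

BFS from S0:
  visit S0: S0--a-->S0 (seen), S0--b-->S0 (seen), S0--c-->S1 (new)
  visit S1: S1--a-->S3 (new), S1--b-->S3 (seen), S1--c-->S2 (new)
  visit S3: S3--a-->S1 (seen), S3--b-->S0 (seen), S3--c-->S0 (seen)
  visit S2: S2--a-->S3 (seen), S2--b-->S0 (seen), S2--c-->S0 (seen)

Answer: S0, S1, S2, S3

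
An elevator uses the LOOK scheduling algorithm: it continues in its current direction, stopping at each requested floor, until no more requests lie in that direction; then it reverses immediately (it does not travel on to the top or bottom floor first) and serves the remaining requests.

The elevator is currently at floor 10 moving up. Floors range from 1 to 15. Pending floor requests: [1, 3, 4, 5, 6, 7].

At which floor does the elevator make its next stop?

Current floor: 10, direction: up
Requests above: []
Requests below: [1, 3, 4, 5, 6, 7]
Moving up but no requests above → reverse; nearest below is max([1, 3, 4, 5, 6, 7]) = 7

Answer: 7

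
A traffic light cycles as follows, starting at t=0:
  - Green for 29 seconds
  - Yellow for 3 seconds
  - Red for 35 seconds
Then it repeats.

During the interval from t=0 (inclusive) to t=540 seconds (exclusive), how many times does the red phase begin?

Answer: 8

Derivation:
Cycle = 29+3+35 = 67s
red phase starts at t = k*67 + 32 for k=0,1,2,...
Need k*67+32 < 540 → k < 7.582
k ∈ {0, ..., 7} → 8 starts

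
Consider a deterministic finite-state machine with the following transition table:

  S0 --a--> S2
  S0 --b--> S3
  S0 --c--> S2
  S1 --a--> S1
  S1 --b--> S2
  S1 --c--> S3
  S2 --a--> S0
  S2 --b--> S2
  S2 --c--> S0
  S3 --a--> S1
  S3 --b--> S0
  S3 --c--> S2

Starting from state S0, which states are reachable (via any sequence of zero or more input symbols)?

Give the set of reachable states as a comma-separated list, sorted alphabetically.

Answer: S0, S1, S2, S3

Derivation:
BFS from S0:
  visit S0: S0--a-->S2 (new), S0--b-->S3 (new), S0--c-->S2 (seen)
  visit S2: S2--a-->S0 (seen), S2--b-->S2 (seen), S2--c-->S0 (seen)
  visit S3: S3--a-->S1 (new), S3--b-->S0 (seen), S3--c-->S2 (seen)
  visit S1: S1--a-->S1 (seen), S1--b-->S2 (seen), S1--c-->S3 (seen)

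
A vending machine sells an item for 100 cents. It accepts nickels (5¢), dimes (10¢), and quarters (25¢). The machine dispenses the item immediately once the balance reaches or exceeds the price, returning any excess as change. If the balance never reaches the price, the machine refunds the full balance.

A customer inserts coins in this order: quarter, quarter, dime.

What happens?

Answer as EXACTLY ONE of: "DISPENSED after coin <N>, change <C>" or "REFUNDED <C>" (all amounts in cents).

Price: 100¢
Coin 1 (quarter, 25¢): balance = 25¢
Coin 2 (quarter, 25¢): balance = 50¢
Coin 3 (dime, 10¢): balance = 60¢
All coins inserted, balance 60¢ < price 100¢ → REFUND 60¢

Answer: REFUNDED 60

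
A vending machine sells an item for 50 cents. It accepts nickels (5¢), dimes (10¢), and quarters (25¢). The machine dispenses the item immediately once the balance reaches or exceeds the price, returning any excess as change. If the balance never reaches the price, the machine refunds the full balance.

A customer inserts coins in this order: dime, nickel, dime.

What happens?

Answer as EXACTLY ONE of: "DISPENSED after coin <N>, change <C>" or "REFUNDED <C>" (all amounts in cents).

Answer: REFUNDED 25

Derivation:
Price: 50¢
Coin 1 (dime, 10¢): balance = 10¢
Coin 2 (nickel, 5¢): balance = 15¢
Coin 3 (dime, 10¢): balance = 25¢
All coins inserted, balance 25¢ < price 50¢ → REFUND 25¢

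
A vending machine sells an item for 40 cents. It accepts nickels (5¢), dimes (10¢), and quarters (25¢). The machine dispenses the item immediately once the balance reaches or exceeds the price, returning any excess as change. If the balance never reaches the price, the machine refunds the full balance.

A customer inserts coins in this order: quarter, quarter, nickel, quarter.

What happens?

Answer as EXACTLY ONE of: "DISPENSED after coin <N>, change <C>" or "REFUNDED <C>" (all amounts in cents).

Price: 40¢
Coin 1 (quarter, 25¢): balance = 25¢
Coin 2 (quarter, 25¢): balance = 50¢
  → balance >= price → DISPENSE, change = 50 - 40 = 10¢

Answer: DISPENSED after coin 2, change 10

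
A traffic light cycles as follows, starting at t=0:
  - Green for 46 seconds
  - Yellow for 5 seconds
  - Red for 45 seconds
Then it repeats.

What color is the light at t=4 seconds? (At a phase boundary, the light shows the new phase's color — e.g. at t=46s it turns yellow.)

Answer: green

Derivation:
Cycle length = 46 + 5 + 45 = 96s
t = 4, phase_t = 4 mod 96 = 4
4 < 46 (green end) → GREEN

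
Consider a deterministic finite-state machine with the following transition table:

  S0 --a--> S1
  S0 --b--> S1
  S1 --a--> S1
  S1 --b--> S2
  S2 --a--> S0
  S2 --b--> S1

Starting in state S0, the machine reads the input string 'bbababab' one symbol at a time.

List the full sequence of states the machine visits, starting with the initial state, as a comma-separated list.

Answer: S0, S1, S2, S0, S1, S1, S2, S0, S1

Derivation:
Start: S0
  read 'b': S0 --b--> S1
  read 'b': S1 --b--> S2
  read 'a': S2 --a--> S0
  read 'b': S0 --b--> S1
  read 'a': S1 --a--> S1
  read 'b': S1 --b--> S2
  read 'a': S2 --a--> S0
  read 'b': S0 --b--> S1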